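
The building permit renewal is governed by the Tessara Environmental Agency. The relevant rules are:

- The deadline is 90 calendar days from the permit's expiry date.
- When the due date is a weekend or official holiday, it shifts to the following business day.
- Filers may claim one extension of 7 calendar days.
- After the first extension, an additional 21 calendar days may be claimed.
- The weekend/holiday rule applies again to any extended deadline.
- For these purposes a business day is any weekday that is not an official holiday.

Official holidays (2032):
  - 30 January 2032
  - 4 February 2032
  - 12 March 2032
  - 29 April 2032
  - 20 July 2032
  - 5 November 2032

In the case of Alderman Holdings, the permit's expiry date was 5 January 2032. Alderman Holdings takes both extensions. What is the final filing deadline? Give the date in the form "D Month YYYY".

Trigger date 5 January 2032 + 90 calendar days = 4 April 2032.
4 April 2032 is a Sunday; the next business day is 5 April 2032 (Monday).
Add the 7 calendar-day extension to 5 April 2032: 12 April 2032.
Since 12 April 2032 is a Monday and not a holiday, the date is unchanged.
Applying the 21-calendar-day extension: 12 April 2032 + 21 days = 3 May 2032.
Since 3 May 2032 is a Monday and not a holiday, the date is unchanged.
So the filing is due 3 May 2032.

3 May 2032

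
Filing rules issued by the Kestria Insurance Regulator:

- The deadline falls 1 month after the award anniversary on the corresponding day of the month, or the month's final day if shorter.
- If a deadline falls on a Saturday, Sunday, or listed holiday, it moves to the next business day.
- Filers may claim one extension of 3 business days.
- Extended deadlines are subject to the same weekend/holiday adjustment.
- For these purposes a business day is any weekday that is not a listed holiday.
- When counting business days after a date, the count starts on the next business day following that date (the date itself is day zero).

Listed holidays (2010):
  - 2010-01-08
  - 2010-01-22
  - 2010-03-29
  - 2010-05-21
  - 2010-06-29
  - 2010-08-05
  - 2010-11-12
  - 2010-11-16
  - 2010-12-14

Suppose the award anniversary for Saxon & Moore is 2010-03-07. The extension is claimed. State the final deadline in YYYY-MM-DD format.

1 month from 2010-03-07 is 2010-04-07.
Since 2010-04-07 is a Wednesday and not a holiday, the date is unchanged.
Counting 3 further business days from 2010-04-07 reaches 2010-04-12.
2010-04-12 (Monday) is already a business day.
So the filing is due 2010-04-12.

2010-04-12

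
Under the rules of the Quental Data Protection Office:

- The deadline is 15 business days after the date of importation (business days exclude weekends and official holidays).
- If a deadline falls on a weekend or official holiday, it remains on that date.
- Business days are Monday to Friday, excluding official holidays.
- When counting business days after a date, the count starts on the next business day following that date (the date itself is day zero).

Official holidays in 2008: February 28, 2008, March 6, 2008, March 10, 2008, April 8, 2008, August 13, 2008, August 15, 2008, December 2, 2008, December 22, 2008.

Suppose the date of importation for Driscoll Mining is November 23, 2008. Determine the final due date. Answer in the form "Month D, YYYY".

December 15, 2008

Counting 15 business days after November 23, 2008 (skipping weekends and listed holidays) reaches December 15, 2008.
December 15, 2008 is a Monday; no weekend or holiday adjustment applies.
Final deadline: December 15, 2008.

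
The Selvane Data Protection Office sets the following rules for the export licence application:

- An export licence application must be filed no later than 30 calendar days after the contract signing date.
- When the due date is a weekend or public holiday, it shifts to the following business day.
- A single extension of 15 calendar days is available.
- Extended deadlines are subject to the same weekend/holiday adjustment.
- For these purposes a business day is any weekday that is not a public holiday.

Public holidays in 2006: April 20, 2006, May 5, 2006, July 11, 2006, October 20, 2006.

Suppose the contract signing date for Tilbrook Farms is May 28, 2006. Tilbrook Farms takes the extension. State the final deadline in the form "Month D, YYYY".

Trigger date May 28, 2006 + 30 calendar days = June 27, 2006.
June 27, 2006 falls on a Tuesday, which is a business day, so no adjustment is needed.
The 15-calendar-day extension moves the deadline from June 27, 2006 to July 12, 2006.
Since July 12, 2006 is a Wednesday and not a holiday, the date is unchanged.
Deadline: July 12, 2006.

July 12, 2006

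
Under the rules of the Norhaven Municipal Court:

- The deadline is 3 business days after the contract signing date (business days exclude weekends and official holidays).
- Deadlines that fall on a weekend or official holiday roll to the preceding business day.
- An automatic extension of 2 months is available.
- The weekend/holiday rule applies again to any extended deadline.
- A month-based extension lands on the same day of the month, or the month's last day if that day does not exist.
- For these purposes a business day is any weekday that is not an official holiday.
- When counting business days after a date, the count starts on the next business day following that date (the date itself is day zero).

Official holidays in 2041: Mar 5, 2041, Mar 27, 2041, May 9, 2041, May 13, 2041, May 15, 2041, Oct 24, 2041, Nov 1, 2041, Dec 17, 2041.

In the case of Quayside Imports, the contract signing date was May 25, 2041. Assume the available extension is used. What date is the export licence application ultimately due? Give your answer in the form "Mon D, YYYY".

Counting 3 business days after May 25, 2041 (skipping weekends and listed holidays) reaches May 29, 2041.
May 29, 2041 is a Wednesday and not a listed holiday, so it stands.
Add 2 months to May 29, 2041: Jul 29, 2041.
Jul 29, 2041 is a Monday and not a listed holiday, so it stands.
The final due date is Jul 29, 2041.

Jul 29, 2041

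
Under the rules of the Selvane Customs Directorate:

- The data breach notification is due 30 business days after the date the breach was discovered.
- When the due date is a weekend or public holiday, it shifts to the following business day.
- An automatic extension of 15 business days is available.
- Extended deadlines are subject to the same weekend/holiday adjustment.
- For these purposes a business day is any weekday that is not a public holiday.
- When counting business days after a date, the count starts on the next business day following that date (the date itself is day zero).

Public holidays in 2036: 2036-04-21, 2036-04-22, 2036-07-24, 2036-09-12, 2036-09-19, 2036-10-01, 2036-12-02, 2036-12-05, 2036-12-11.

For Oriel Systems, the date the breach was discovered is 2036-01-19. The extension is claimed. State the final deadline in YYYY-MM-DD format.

2036-03-21

Counting 30 business days after 2036-01-19 (skipping weekends and listed holidays) reaches 2036-02-29.
Since 2036-02-29 is a Friday and not a holiday, the date is unchanged.
Counting 15 further business days from 2036-02-29 reaches 2036-03-21.
2036-03-21 falls on a Friday, which is a business day, so no adjustment is needed.
The final due date is 2036-03-21.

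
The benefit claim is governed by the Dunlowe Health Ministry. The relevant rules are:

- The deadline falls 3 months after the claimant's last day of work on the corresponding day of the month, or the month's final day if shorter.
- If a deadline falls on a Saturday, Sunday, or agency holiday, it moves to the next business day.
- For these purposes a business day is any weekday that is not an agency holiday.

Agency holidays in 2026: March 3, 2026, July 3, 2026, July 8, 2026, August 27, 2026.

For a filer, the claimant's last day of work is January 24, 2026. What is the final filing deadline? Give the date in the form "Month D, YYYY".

Moving 3 months forward from January 24, 2026 on the corresponding day gives April 24, 2026.
April 24, 2026 falls on a Friday, which is a business day, so no adjustment is needed.
Deadline: April 24, 2026.

April 24, 2026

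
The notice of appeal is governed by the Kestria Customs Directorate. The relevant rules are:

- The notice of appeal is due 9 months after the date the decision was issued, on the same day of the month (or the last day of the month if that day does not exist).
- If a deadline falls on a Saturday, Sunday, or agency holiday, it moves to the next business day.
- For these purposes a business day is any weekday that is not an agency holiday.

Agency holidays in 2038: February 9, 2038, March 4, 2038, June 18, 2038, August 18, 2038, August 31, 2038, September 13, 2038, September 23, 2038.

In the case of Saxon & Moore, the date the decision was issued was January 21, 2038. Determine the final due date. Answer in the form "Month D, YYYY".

October 21, 2038

9 months after January 21, 2038, on the same day of the month, is October 21, 2038.
October 21, 2038 falls on a Thursday, which is a business day, so no adjustment is needed.
Deadline: October 21, 2038.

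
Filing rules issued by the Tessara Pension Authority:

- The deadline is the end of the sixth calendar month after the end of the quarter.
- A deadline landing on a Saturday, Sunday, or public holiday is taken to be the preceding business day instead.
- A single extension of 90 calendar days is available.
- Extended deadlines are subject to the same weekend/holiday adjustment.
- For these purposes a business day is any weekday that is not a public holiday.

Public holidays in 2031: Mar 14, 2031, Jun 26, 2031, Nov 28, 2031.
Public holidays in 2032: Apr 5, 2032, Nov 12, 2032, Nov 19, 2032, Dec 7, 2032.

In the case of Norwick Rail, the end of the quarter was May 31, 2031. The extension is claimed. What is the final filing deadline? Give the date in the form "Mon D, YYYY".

Feb 25, 2032

6 months after May 31, 2031 is November 2031; that month ends on Nov 30, 2031.
Nov 30, 2031 is a Sunday; the preceding business day is Nov 27, 2031 (Thursday).
Add the 90 calendar-day extension to Nov 27, 2031: Feb 25, 2032.
Since Feb 25, 2032 is a Wednesday and not a holiday, the date is unchanged.
So the filing is due Feb 25, 2032.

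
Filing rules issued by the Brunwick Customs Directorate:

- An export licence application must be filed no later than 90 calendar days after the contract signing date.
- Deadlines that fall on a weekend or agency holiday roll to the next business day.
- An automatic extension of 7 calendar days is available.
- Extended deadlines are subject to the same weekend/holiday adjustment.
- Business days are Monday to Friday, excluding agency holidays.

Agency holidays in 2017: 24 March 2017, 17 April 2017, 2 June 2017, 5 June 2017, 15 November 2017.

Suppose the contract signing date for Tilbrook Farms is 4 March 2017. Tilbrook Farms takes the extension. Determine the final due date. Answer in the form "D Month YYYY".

From 4 March 2017, 90 calendar days later is 2 June 2017.
2 June 2017 falls on a listed holiday. Rolling to the next business day gives 6 June 2017, a Tuesday.
Applying the 7-calendar-day extension: 6 June 2017 + 7 days = 13 June 2017.
13 June 2017 (Tuesday) is already a business day.
Final deadline: 13 June 2017.

13 June 2017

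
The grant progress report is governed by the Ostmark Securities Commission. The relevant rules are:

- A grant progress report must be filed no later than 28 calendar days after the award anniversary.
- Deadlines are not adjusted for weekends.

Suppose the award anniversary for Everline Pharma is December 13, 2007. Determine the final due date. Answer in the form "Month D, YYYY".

Trigger date December 13, 2007 + 28 calendar days = January 10, 2008.
January 10, 2008 falls on a Thursday. The rules make no weekend/holiday allowance, so it remains January 10, 2008.
Deadline: January 10, 2008.

January 10, 2008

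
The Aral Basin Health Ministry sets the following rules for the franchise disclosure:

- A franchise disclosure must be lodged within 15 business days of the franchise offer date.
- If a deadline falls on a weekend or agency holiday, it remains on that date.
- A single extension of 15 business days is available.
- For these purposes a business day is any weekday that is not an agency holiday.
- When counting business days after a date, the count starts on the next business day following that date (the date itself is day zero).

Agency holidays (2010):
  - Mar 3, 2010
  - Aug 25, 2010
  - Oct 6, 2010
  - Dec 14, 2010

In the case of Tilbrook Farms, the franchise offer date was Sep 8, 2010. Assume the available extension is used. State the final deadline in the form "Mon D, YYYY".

Oct 21, 2010

Starting the day after Sep 8, 2010 and counting 15 business days lands on Sep 29, 2010.
Sep 29, 2010 falls on a Wednesday. The rules make no weekend/holiday allowance, so it remains Sep 29, 2010.
Counting 15 further business days from Sep 29, 2010 reaches Oct 21, 2010.
Oct 21, 2010 falls on a Thursday. The rules make no weekend/holiday allowance, so it remains Oct 21, 2010.
So the filing is due Oct 21, 2010.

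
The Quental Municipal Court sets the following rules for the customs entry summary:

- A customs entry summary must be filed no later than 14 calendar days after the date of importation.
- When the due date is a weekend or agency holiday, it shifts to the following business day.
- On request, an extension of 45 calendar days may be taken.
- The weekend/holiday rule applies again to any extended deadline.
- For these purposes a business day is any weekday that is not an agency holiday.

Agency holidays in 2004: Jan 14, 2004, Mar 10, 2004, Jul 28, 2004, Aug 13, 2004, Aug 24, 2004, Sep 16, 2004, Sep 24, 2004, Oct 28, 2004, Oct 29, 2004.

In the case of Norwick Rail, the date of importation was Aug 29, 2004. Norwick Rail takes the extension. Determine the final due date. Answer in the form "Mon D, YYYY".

From Aug 29, 2004, 14 calendar days later is Sep 12, 2004.
Sep 12, 2004 is a Sunday; the next business day is Sep 13, 2004 (Monday).
The 45-calendar-day extension moves the deadline from Sep 13, 2004 to Oct 28, 2004.
Oct 28, 2004 is a listed holiday, so it moves to the next business day, Nov 1, 2004 (Monday).
The final due date is Nov 1, 2004.

Nov 1, 2004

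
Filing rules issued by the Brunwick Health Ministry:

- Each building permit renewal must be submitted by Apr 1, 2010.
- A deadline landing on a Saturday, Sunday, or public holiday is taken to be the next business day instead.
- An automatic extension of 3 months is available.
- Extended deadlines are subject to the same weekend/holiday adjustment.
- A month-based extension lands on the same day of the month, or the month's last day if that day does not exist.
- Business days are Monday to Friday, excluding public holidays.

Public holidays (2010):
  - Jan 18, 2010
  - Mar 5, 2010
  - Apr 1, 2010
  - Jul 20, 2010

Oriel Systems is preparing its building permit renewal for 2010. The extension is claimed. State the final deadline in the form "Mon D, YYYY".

Jul 2, 2010

Start from the fixed due date, Apr 1, 2010.
Apr 1, 2010 is a listed holiday, so it moves to the next business day, Apr 2, 2010 (Friday).
Add 3 months to Apr 2, 2010: Jul 2, 2010.
Jul 2, 2010 (Friday) is already a business day.
So the filing is due Jul 2, 2010.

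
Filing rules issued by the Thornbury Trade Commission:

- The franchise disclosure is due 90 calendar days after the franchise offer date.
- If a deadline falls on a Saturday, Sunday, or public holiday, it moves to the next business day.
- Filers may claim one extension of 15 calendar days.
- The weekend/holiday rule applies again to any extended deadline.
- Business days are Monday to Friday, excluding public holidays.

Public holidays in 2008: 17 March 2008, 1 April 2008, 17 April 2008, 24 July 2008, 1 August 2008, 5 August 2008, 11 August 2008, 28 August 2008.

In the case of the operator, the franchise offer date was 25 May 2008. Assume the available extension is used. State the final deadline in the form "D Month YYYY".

9 September 2008

90 calendar days after 25 May 2008 is 23 August 2008.
23 August 2008 is a Saturday; the next business day is 25 August 2008 (Monday).
Add the 15 calendar-day extension to 25 August 2008: 9 September 2008.
Since 9 September 2008 is a Tuesday and not a holiday, the date is unchanged.
Deadline: 9 September 2008.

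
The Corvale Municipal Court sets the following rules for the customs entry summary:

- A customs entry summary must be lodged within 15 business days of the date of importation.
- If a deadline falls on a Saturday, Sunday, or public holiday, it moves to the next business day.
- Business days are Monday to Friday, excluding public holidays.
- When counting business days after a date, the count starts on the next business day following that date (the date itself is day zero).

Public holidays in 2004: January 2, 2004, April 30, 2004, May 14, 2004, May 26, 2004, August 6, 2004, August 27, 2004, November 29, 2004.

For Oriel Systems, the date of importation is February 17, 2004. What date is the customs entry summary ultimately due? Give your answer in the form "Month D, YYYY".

March 9, 2004

Counting 15 business days after February 17, 2004 (skipping weekends and listed holidays) reaches March 9, 2004.
March 9, 2004 (Tuesday) is already a business day.
Deadline: March 9, 2004.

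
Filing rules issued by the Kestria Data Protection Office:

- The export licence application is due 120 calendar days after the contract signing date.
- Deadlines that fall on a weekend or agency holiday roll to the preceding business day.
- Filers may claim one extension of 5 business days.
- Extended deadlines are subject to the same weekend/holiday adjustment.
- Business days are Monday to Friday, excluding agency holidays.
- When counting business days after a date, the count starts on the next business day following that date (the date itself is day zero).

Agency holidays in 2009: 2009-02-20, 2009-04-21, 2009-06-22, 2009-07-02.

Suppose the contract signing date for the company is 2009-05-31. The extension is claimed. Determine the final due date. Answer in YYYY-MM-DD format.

Trigger date 2009-05-31 + 120 calendar days = 2009-09-28.
Since 2009-09-28 is a Monday and not a holiday, the date is unchanged.
Counting 5 further business days from 2009-09-28 reaches 2009-10-05.
2009-10-05 falls on a Monday, which is a business day, so no adjustment is needed.
So the filing is due 2009-10-05.

2009-10-05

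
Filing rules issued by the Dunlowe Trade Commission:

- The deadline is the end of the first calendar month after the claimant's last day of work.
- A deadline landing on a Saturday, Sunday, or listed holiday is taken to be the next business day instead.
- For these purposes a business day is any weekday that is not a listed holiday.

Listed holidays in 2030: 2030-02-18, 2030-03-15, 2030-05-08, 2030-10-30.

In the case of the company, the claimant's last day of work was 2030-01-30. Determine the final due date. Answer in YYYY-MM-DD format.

2030-02-28

1 month after 2030-01-30 is February 2030; that month ends on 2030-02-28.
2030-02-28 is a Thursday and not a listed holiday, so it stands.
Final deadline: 2030-02-28.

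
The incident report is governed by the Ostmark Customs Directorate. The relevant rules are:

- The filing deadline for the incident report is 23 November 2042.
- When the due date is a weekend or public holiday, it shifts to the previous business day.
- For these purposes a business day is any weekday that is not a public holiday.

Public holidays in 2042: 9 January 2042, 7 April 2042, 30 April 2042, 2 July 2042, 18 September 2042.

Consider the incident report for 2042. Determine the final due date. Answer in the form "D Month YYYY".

21 November 2042

Start from the fixed due date, 23 November 2042.
23 November 2042 is a Sunday; the preceding business day is 21 November 2042 (Friday).
Final deadline: 21 November 2042.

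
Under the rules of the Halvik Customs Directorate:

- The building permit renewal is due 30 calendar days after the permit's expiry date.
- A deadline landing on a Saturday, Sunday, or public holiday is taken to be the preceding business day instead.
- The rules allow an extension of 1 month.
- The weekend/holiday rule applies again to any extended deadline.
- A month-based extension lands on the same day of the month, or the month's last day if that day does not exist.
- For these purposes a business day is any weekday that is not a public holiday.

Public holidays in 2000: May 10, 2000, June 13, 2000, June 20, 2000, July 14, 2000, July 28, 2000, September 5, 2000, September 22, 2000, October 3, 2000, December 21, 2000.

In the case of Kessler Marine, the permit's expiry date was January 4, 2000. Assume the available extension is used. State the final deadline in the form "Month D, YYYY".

30 calendar days after January 4, 2000 is February 3, 2000.
February 3, 2000 is a Thursday and not a listed holiday, so it stands.
Add 1 month to February 3, 2000: March 3, 2000.
Since March 3, 2000 is a Friday and not a holiday, the date is unchanged.
Deadline: March 3, 2000.

March 3, 2000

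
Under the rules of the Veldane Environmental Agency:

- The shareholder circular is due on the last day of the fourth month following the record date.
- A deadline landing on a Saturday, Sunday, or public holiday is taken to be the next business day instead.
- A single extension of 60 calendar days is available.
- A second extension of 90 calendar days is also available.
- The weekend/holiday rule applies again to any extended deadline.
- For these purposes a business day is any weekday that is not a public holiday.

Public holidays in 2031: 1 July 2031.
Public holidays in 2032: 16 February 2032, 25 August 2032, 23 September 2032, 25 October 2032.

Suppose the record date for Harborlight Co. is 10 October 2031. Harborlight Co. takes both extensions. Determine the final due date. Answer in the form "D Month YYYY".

29 July 2032

4 months after 10 October 2031 is February 2032; that month ends on 29 February 2032.
29 February 2032 falls on a Sunday. Rolling to the next business day gives 1 March 2032, a Monday.
Applying the 60-calendar-day extension: 1 March 2032 + 60 days = 30 April 2032.
Since 30 April 2032 is a Friday and not a holiday, the date is unchanged.
Applying the 90-calendar-day extension: 30 April 2032 + 90 days = 29 July 2032.
29 July 2032 (Thursday) is already a business day.
The final due date is 29 July 2032.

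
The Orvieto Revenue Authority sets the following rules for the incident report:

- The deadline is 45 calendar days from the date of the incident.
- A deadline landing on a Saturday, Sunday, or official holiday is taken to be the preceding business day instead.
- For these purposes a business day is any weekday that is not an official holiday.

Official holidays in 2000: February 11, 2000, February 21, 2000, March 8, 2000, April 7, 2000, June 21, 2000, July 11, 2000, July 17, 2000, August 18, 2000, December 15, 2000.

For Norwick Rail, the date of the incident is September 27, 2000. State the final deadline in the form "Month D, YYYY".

From September 27, 2000, 45 calendar days later is November 11, 2000.
Because November 11, 2000 is a Saturday, the deadline becomes November 10, 2000 (Friday).
So the filing is due November 10, 2000.

November 10, 2000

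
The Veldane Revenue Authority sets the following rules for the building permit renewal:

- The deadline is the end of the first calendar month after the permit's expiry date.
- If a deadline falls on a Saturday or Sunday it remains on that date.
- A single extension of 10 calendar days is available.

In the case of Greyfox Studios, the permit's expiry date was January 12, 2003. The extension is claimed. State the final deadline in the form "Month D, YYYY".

March 10, 2003

The first month after January 12, 2003 is February 2003, whose last day is February 28, 2003.
February 28, 2003 falls on a Friday. The rules make no weekend/holiday allowance, so it remains February 28, 2003.
The 10-calendar-day extension moves the deadline from February 28, 2003 to March 10, 2003.
March 10, 2003 is a Monday; no weekend or holiday adjustment applies.
So the filing is due March 10, 2003.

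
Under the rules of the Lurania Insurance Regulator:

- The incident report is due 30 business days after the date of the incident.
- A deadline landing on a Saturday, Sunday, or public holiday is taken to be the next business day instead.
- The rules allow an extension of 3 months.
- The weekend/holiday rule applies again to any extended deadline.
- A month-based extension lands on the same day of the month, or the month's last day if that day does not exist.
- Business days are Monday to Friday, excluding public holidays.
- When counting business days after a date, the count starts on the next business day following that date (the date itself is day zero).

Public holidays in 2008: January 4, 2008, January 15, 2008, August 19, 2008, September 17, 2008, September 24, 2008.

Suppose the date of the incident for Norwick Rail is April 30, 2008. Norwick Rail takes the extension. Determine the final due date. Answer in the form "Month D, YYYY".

September 11, 2008

Starting the day after April 30, 2008 and counting 30 business days lands on June 11, 2008.
June 11, 2008 falls on a Wednesday, which is a business day, so no adjustment is needed.
Applying the 3 months extension: 3 months after June 11, 2008 is September 11, 2008.
September 11, 2008 falls on a Thursday, which is a business day, so no adjustment is needed.
Final deadline: September 11, 2008.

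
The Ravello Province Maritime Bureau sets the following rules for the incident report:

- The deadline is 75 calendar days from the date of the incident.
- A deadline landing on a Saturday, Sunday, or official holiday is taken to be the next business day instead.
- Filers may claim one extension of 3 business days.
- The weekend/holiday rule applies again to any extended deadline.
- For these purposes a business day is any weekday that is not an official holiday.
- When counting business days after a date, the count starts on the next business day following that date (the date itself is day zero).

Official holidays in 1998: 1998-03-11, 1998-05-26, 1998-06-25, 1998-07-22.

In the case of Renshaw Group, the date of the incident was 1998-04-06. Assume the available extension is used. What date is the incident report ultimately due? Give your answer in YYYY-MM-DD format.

From 1998-04-06, 75 calendar days later is 1998-06-20.
1998-06-20 is a Saturday, so it moves to the next business day, 1998-06-22 (Monday).
Counting 3 further business days from 1998-06-22 reaches 1998-06-26.
1998-06-26 (Friday) is already a business day.
Deadline: 1998-06-26.

1998-06-26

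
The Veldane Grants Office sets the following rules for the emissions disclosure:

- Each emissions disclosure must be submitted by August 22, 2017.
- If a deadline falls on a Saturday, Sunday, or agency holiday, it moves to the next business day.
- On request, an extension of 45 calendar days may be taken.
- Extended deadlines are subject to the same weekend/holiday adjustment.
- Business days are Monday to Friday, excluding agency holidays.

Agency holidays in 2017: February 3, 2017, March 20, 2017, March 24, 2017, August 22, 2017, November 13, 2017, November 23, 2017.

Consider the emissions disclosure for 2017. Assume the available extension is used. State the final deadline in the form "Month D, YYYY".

October 9, 2017

The stated deadline is August 22, 2017.
August 22, 2017 is a listed holiday; the next business day is August 23, 2017 (Wednesday).
With the 45-day extension, August 23, 2017 becomes October 7, 2017.
October 7, 2017 falls on a Saturday. Rolling to the next business day gives October 9, 2017, a Monday.
Final deadline: October 9, 2017.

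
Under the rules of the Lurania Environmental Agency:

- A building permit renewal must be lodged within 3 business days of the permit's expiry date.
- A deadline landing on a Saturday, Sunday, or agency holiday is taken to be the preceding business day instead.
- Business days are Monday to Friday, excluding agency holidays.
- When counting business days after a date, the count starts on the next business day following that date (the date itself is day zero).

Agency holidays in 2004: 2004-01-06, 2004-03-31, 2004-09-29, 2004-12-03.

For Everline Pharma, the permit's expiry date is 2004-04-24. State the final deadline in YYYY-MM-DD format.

2004-04-28

Counting 3 business days after 2004-04-24 (skipping weekends and listed holidays) reaches 2004-04-28.
2004-04-28 (Wednesday) is already a business day.
So the filing is due 2004-04-28.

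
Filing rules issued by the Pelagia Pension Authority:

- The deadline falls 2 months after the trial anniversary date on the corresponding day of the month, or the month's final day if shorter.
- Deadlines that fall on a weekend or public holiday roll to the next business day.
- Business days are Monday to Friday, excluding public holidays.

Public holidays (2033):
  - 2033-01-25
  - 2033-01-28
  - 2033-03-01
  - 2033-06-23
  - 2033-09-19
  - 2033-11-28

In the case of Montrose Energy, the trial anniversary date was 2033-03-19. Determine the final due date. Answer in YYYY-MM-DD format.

2033-05-19

2 months after 2033-03-19, on the same day of the month, is 2033-05-19.
2033-05-19 falls on a Thursday, which is a business day, so no adjustment is needed.
So the filing is due 2033-05-19.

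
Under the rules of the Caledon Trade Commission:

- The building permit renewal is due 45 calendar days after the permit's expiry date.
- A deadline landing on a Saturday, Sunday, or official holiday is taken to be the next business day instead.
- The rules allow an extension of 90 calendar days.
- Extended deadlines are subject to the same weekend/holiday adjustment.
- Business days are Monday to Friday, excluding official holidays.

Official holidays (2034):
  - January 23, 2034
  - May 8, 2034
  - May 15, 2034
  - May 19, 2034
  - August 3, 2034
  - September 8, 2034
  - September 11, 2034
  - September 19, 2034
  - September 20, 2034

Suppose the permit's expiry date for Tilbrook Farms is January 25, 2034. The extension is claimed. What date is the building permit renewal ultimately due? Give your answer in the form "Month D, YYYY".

From January 25, 2034, 45 calendar days later is March 11, 2034.
March 11, 2034 falls on a Saturday. Rolling to the next business day gives March 13, 2034, a Monday.
Add the 90 calendar-day extension to March 13, 2034: June 11, 2034.
June 11, 2034 falls on a Sunday. Rolling to the next business day gives June 12, 2034, a Monday.
The final due date is June 12, 2034.

June 12, 2034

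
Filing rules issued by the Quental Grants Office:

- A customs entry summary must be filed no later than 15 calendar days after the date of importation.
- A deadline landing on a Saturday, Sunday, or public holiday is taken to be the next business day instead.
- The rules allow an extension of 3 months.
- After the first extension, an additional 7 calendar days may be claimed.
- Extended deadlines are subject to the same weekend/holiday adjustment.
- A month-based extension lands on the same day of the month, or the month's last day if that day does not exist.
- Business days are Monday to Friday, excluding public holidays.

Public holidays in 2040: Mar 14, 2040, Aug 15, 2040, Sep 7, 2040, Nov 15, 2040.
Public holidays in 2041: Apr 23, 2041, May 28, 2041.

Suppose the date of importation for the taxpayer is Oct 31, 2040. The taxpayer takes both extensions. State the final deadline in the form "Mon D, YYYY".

Trigger date Oct 31, 2040 + 15 calendar days = Nov 15, 2040.
Because Nov 15, 2040 is a listed holiday, the deadline becomes Nov 16, 2040 (Friday).
The 3 months extension carries Nov 16, 2040 to Feb 16, 2041.
Because Feb 16, 2041 is a Saturday, the deadline becomes Feb 18, 2041 (Monday).
The 7-calendar-day extension moves the deadline from Feb 18, 2041 to Feb 25, 2041.
Feb 25, 2041 is a Monday and not a listed holiday, so it stands.
Deadline: Feb 25, 2041.

Feb 25, 2041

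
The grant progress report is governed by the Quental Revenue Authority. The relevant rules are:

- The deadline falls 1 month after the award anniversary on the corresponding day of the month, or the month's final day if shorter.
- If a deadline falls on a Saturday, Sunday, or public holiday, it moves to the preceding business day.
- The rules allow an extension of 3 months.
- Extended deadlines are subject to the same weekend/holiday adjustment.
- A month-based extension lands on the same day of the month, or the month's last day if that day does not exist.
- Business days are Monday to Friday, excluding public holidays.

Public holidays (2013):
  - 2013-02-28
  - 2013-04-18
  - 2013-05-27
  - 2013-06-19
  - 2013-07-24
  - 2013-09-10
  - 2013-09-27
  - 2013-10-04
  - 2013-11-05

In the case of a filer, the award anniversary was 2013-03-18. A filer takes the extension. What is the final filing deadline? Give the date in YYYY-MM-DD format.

2013-07-17

1 month from 2013-03-18 is 2013-04-18.
2013-04-18 falls on a listed holiday. Rolling to the preceding business day gives 2013-04-17, a Wednesday.
Applying the 3 months extension: 3 months after 2013-04-17 is 2013-07-17.
Since 2013-07-17 is a Wednesday and not a holiday, the date is unchanged.
Final deadline: 2013-07-17.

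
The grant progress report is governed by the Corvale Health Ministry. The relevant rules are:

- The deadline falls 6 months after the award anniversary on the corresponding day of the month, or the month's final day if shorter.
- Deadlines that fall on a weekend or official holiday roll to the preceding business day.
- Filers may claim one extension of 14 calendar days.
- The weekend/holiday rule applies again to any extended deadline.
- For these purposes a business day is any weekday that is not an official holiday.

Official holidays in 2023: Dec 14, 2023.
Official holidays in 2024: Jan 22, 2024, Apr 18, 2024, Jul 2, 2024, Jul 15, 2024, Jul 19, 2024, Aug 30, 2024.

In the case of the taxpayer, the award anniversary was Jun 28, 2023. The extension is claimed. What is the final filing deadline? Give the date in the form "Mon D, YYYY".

Moving 6 months forward from Jun 28, 2023 on the corresponding day gives Dec 28, 2023.
Dec 28, 2023 falls on a Thursday, which is a business day, so no adjustment is needed.
Applying the 14-calendar-day extension: Dec 28, 2023 + 14 days = Jan 11, 2024.
Jan 11, 2024 (Thursday) is already a business day.
Final deadline: Jan 11, 2024.

Jan 11, 2024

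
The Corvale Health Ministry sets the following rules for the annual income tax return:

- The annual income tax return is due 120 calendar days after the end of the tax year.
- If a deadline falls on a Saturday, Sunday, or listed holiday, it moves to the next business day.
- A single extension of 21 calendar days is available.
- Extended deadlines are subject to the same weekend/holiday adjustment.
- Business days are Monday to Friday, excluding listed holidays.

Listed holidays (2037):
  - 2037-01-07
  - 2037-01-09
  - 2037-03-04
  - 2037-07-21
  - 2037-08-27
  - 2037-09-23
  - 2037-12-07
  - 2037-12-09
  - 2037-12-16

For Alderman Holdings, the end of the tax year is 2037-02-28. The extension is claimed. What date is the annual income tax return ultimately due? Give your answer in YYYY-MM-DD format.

2037-07-20

From 2037-02-28, 120 calendar days later is 2037-06-28.
2037-06-28 is a Sunday, so it moves to the next business day, 2037-06-29 (Monday).
Add the 21 calendar-day extension to 2037-06-29: 2037-07-20.
2037-07-20 (Monday) is already a business day.
The final due date is 2037-07-20.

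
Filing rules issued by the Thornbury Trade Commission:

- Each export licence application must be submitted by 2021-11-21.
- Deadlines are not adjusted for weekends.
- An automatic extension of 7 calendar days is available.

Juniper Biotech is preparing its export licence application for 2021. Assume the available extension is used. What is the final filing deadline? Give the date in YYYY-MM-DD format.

2021-11-28

Start from the fixed due date, 2021-11-21.
2021-11-21 is a Sunday; no weekend or holiday adjustment applies.
Add the 7 calendar-day extension to 2021-11-21: 2021-11-28.
2021-11-28 falls on a Sunday. The rules make no weekend/holiday allowance, so it remains 2021-11-28.
Deadline: 2021-11-28.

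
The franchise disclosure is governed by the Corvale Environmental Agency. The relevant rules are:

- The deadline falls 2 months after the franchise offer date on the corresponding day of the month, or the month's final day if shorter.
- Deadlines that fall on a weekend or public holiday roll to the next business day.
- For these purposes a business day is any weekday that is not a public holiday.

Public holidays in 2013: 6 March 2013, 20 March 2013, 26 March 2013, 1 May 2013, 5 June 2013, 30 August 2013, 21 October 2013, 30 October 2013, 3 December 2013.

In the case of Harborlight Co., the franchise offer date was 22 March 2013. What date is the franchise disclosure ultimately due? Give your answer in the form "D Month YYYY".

22 May 2013

2 months from 22 March 2013 is 22 May 2013.
22 May 2013 falls on a Wednesday, which is a business day, so no adjustment is needed.
So the filing is due 22 May 2013.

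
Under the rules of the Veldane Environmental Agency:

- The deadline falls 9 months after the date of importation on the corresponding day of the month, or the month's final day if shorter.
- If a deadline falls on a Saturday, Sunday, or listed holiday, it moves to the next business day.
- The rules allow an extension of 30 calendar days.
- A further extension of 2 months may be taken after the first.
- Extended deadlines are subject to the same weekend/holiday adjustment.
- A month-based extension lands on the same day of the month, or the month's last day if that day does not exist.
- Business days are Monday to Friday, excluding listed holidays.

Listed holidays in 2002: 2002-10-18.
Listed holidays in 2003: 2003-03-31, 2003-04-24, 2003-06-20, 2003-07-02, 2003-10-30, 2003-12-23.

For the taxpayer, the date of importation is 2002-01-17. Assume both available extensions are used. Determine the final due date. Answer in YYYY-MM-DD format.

2003-01-20

Moving 9 months forward from 2002-01-17 on the corresponding day gives 2002-10-17.
2002-10-17 is a Thursday and not a listed holiday, so it stands.
Add the 30 calendar-day extension to 2002-10-17: 2002-11-16.
2002-11-16 is a Saturday; the next business day is 2002-11-18 (Monday).
Applying the 2 months extension: 2 months after 2002-11-18 is 2003-01-18.
2003-01-18 is a Saturday; the next business day is 2003-01-20 (Monday).
Final deadline: 2003-01-20.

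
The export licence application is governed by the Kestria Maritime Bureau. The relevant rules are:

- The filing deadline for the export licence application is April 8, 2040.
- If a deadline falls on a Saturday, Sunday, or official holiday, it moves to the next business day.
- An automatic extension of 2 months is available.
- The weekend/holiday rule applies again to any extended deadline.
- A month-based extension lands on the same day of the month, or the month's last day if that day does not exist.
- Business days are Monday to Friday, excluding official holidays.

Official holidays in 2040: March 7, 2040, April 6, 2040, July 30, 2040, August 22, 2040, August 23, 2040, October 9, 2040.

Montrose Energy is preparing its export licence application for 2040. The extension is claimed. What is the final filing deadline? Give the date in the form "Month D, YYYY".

June 11, 2040

The statutory due date is April 8, 2040.
April 8, 2040 falls on a Sunday. Rolling to the next business day gives April 9, 2040, a Monday.
The 2 months extension carries April 9, 2040 to June 9, 2040.
June 9, 2040 is a Saturday, so it moves to the next business day, June 11, 2040 (Monday).
Final deadline: June 11, 2040.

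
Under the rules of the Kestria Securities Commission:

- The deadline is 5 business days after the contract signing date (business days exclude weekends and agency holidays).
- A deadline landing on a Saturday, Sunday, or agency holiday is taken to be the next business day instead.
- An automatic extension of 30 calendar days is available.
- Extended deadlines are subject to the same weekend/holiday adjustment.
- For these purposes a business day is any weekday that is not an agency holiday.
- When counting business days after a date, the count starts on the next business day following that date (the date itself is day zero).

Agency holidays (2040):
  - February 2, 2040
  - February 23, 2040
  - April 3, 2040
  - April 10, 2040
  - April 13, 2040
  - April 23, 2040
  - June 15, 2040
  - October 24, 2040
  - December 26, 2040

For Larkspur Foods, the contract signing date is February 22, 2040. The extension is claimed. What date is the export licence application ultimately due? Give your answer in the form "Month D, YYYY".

Counting 5 business days after February 22, 2040 (skipping weekends and listed holidays) reaches March 1, 2040.
March 1, 2040 is a Thursday and not a listed holiday, so it stands.
Add the 30 calendar-day extension to March 1, 2040: March 31, 2040.
March 31, 2040 is a Saturday, so it moves to the next business day, April 2, 2040 (Monday).
Final deadline: April 2, 2040.

April 2, 2040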